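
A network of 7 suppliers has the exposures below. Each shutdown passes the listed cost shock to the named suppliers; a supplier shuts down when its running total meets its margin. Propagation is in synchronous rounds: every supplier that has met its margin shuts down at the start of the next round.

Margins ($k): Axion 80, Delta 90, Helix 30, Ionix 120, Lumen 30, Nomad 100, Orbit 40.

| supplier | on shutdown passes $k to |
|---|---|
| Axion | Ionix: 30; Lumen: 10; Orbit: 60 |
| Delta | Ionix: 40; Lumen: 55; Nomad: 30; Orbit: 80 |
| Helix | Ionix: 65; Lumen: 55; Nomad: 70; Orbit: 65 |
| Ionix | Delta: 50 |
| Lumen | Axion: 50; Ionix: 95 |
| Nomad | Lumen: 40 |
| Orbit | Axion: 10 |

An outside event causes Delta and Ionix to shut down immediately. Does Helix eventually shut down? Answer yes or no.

Round 1 — Delta, Ionix shut down (initial).
  Lumen: +55 → 55 ≥ 30
  Nomad: +30 → 30 < 100
  Orbit: +80 → 80 ≥ 40
Round 2 — Lumen, Orbit shut down.
  Axion: +50+10 → 60 < 80
No further shutdowns.

no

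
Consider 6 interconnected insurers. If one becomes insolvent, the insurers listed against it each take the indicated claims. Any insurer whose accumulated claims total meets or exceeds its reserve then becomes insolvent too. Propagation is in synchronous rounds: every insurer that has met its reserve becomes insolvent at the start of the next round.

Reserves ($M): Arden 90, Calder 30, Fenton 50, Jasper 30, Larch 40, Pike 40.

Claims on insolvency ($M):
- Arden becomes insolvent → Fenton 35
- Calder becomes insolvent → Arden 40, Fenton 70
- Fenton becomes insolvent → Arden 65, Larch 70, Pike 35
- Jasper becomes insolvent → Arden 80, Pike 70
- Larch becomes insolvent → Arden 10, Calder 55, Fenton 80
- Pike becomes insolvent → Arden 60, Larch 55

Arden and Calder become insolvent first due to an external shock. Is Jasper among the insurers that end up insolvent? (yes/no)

Round 1 — Arden, Calder become insolvent (initial).
  Fenton: +35+70 → 105 ≥ 50
Round 2 — Fenton becomes insolvent.
  Larch: +70 → 70 ≥ 40
  Pike: +35 → 35 < 40
Round 3 — Larch becomes insolvent.
No further insolvencies.

no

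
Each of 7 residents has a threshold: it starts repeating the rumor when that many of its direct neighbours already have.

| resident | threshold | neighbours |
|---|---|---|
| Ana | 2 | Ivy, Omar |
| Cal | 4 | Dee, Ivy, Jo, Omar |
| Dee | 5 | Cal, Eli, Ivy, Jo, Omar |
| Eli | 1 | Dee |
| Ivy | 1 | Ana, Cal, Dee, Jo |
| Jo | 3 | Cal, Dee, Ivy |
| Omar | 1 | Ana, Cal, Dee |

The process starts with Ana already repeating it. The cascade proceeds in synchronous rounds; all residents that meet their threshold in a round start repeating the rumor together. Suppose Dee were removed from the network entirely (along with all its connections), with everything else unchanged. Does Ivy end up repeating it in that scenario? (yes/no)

With Dee removed:
Round 1 — Ana starts repeating the rumor (initial).
Round 2 — checking thresholds:
  Ivy: 1 of 3 neighbours ≥ 1, starts repeating the rumor.
  Omar: 1 of 2 neighbours ≥ 1, starts repeating the rumor.
Round 3 — no new spreads; cascade stops.

yes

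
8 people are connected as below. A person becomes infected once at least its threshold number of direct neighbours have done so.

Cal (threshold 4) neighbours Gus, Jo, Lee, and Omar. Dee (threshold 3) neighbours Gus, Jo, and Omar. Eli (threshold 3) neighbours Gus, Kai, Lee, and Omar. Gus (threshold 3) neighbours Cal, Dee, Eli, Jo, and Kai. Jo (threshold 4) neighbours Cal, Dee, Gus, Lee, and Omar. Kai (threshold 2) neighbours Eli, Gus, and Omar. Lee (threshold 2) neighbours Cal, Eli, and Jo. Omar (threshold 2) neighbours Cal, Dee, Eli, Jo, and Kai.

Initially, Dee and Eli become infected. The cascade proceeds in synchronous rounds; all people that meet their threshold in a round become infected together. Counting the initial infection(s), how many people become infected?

Round 1 — Dee, Eli become infected (initial).
Round 2 — checking thresholds:
  Gus: 2 of 5 neighbours < 3, below threshold.
  Jo: 1 of 5 neighbours < 4, below threshold.
  Kai: 1 of 3 neighbours < 2, below threshold.
  Lee: 1 of 3 neighbours < 2, below threshold.
  Omar: 2 of 5 neighbours ≥ 2, becomes infected.
Round 3 — checking thresholds:
  Cal: 1 of 4 neighbours < 4, below threshold.
  Gus: 2 of 5 neighbours < 3, below threshold.
  Jo: 2 of 5 neighbours < 4, below threshold.
  Kai: 2 of 3 neighbours ≥ 2, becomes infected.
  Lee: 1 of 3 neighbours < 2, below threshold.
Round 4 — checking thresholds:
  Cal: 1 of 4 neighbours < 4, below threshold.
  Gus: 3 of 5 neighbours ≥ 3, becomes infected.
  Jo: 2 of 5 neighbours < 4, below threshold.
  Lee: 1 of 3 neighbours < 2, below threshold.
Round 5 — no new infections; cascade stops.

5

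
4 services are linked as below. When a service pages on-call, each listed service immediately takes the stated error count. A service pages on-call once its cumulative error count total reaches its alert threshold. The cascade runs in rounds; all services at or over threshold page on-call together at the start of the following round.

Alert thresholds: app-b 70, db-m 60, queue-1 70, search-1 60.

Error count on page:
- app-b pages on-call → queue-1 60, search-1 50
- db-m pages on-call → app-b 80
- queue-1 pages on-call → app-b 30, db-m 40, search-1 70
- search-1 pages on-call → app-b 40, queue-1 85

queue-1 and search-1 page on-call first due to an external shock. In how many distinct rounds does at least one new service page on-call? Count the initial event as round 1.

2

Round 1 — queue-1, search-1 page on-call (initial).
  app-b: +30+40 → 70 ≥ 70
  db-m: +40 → 40 < 60
Round 2 — app-b pages on-call.
No further pages.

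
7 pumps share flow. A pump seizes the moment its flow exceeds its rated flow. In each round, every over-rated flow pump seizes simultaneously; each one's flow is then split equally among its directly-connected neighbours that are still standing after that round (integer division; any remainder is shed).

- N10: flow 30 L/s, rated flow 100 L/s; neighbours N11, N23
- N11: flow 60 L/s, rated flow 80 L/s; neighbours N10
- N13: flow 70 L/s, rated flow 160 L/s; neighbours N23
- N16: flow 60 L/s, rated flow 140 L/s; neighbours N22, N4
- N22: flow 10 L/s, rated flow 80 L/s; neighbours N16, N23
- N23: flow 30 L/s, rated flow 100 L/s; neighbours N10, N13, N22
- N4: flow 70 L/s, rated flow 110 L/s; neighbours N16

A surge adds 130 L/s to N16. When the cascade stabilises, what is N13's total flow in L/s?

Round 1 — N16 at 190 > 140. N16 seizes.
  N16 sheds 190 L/s to N22, N4: 95 each.
    N22: 10+95 = 105 > 80
    N4: 70+95 = 165 > 110
Round 2 — N22, N4 seize.
  N22 sheds 105 L/s to N23: 105 each.
    N23: 30+105 = 135 > 100
  N4 sheds 165 L/s: no online neighbours, lost.
Round 3 — N23 seizes.
  N23 sheds 135 L/s to N10, N13: 67 each (1 lost).
    N10: 30+67 = 97 ≤ 100
    N13: 70+67 = 137 ≤ 160
No further seizures.

137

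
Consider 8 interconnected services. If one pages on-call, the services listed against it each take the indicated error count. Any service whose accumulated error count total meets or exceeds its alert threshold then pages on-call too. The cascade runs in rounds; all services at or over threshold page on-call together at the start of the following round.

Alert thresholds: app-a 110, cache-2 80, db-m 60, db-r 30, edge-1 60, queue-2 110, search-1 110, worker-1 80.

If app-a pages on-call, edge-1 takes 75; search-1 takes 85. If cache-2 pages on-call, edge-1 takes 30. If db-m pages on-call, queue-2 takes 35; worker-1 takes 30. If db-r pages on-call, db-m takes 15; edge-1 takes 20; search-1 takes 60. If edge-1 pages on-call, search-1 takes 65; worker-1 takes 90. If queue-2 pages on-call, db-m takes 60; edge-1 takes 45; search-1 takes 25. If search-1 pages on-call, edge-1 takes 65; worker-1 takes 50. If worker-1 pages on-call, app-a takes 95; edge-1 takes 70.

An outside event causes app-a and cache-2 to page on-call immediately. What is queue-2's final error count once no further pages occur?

0

Round 1 — app-a, cache-2 page on-call (initial).
  edge-1: +75+30 → 105 ≥ 60
  search-1: +85 → 85 < 110
Round 2 — edge-1 pages on-call.
  search-1: +65 → 150 ≥ 110
  worker-1: +90 → 90 ≥ 80
Round 3 — search-1, worker-1 page on-call.
No further pages.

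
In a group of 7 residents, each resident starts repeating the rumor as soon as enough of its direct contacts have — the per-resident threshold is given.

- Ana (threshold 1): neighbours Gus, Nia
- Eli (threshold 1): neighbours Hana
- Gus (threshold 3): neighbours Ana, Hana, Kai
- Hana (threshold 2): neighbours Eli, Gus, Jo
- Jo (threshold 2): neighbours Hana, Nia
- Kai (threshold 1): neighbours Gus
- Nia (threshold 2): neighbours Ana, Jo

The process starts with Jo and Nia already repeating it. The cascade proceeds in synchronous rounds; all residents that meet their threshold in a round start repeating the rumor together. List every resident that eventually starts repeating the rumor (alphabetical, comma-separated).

Round 1 — Jo, Nia start repeating the rumor (initial).
Round 2 — checking thresholds:
  Ana: 1 of 2 neighbours ≥ 1, starts repeating the rumor.
  Hana: 1 of 3 neighbours < 2, below threshold.
Round 3 — no new spreads; cascade stops.

Ana, Jo, Nia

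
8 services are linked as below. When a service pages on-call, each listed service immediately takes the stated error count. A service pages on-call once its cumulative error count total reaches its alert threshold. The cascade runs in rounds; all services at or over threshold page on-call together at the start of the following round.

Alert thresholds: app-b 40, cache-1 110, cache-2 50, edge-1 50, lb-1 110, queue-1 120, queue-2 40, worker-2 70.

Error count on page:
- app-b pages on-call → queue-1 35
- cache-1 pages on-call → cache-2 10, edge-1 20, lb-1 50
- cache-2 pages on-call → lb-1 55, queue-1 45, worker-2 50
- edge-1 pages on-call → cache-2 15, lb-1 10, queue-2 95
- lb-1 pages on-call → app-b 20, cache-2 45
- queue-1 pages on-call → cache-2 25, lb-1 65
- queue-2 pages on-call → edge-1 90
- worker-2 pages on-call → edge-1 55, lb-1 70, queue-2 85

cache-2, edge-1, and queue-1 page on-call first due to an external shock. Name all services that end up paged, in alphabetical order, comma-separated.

Round 1 — cache-2, edge-1, queue-1 page on-call (initial).
  lb-1: +55+10+65 → 130 ≥ 110
  queue-2: +95 → 95 ≥ 40
  worker-2: +50 → 50 < 70
Round 2 — lb-1, queue-2 page on-call.
  app-b: +20 → 20 < 40
No further pages.

cache-2, edge-1, lb-1, queue-1, queue-2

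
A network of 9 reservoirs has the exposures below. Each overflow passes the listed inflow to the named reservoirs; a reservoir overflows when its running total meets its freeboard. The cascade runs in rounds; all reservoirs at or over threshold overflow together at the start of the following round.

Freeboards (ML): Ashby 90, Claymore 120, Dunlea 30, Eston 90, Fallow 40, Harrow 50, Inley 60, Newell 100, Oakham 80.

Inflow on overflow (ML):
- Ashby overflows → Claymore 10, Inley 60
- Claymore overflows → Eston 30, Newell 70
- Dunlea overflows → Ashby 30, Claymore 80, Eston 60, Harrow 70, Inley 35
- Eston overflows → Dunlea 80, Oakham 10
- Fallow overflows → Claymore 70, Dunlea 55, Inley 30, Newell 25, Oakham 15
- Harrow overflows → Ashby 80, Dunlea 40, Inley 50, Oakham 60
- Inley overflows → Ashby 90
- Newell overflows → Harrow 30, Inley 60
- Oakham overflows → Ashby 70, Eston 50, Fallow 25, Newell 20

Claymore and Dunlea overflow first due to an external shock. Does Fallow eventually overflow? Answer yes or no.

Round 1 — Claymore, Dunlea overflow (initial).
  Ashby: +30 → 30 < 90
  Eston: +30+60 → 90 ≥ 90
  Harrow: +70 → 70 ≥ 50
  Inley: +35 → 35 < 60
  Newell: +70 → 70 < 100
Round 2 — Eston, Harrow overflow.
  Ashby: +80 → 110 ≥ 90
  Inley: +50 → 85 ≥ 60
  Oakham: +10+60 → 70 < 80
Round 3 — Ashby, Inley overflow.
No further overflows.

no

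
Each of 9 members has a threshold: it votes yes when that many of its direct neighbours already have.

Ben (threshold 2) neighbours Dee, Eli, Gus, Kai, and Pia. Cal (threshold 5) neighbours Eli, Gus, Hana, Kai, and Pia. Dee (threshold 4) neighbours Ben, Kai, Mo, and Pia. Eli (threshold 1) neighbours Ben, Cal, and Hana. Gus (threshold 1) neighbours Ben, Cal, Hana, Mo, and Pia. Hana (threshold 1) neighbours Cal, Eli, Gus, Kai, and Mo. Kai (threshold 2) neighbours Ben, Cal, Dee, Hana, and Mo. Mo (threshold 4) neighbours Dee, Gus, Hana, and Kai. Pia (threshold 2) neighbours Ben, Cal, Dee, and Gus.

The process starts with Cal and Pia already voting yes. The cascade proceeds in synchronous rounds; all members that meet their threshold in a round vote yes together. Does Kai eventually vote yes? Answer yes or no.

Round 1 — Cal, Pia vote yes (initial).
Round 2 — checking thresholds:
  Ben: 1 of 5 neighbours < 2, holds.
  Dee: 1 of 4 neighbours < 4, holds.
  Eli: 1 of 3 neighbours ≥ 1, votes yes.
  Gus: 2 of 5 neighbours ≥ 1, votes yes.
  Hana: 1 of 5 neighbours ≥ 1, votes yes.
  Kai: 1 of 5 neighbours < 2, holds.
Round 3 — checking thresholds:
  Ben: 3 of 5 neighbours ≥ 2, votes yes.
  Dee: 1 of 4 neighbours < 4, holds.
  Kai: 2 of 5 neighbours ≥ 2, votes yes.
  Mo: 2 of 4 neighbours < 4, holds.
Round 4 — no new yes votes; cascade stops.

yes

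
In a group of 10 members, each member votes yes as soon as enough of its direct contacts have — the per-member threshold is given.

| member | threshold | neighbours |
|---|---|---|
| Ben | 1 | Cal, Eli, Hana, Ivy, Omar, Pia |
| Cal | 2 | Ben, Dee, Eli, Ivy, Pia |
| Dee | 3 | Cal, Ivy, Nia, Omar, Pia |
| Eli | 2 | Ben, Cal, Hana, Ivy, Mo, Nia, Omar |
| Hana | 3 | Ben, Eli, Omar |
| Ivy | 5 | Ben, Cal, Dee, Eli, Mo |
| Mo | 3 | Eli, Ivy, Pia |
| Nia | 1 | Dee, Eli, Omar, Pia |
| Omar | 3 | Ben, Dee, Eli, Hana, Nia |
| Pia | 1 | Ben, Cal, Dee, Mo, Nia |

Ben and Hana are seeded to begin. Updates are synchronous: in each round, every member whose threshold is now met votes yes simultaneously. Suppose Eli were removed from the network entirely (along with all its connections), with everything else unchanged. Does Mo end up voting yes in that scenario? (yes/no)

no

With Eli removed:
Round 1 — Ben, Hana vote yes (initial).
Round 2 — checking thresholds:
  Cal: 1 of 4 neighbours < 2, holds.
  Ivy: 1 of 4 neighbours < 5, holds.
  Omar: 2 of 4 neighbours < 3, holds.
  Pia: 1 of 5 neighbours ≥ 1, votes yes.
Round 3 — checking thresholds:
  Cal: 2 of 4 neighbours ≥ 2, votes yes.
  Dee: 1 of 5 neighbours < 3, holds.
  Ivy: 1 of 4 neighbours < 5, holds.
  Mo: 1 of 2 neighbours < 3, holds.
  Nia: 1 of 3 neighbours ≥ 1, votes yes.
  Omar: 2 of 4 neighbours < 3, holds.
Round 4 — checking thresholds:
  Dee: 3 of 5 neighbours ≥ 3, votes yes.
  Ivy: 2 of 4 neighbours < 5, holds.
  Mo: 1 of 2 neighbours < 3, holds.
  Omar: 3 of 4 neighbours ≥ 3, votes yes.
Round 5 — no new yes votes; cascade stops.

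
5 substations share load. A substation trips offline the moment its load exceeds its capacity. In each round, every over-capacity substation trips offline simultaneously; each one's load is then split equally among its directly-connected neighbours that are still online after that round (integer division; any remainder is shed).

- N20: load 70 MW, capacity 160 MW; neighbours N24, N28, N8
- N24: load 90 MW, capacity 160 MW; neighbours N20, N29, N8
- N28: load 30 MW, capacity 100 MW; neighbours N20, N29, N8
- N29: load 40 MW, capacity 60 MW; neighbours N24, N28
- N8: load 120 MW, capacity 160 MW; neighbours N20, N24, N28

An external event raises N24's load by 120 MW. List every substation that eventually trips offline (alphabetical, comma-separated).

Round 1 — N24 at 210 > 160. N24 trips offline.
  N24 sheds 210 MW to N20, N29, N8: 70 each.
    N20: 70+70 = 140 ≤ 160
    N29: 40+70 = 110 > 60
    N8: 120+70 = 190 > 160
Round 2 — N29, N8 trip offline.
  N29 sheds 110 MW to N28: 110 each.
    N28: 30+110 = 140 > 100
  N8 sheds 190 MW to N20, N28: 95 each.
    N20: 140+95 = 235 > 160
    N28: 140+95 = 235 > 100
Round 3 — N20, N28 trip offline.
  N20 sheds 235 MW: no online neighbours, lost.
  N28 sheds 235 MW: no online neighbours, lost.
No further trips.

N20, N24, N28, N29, N8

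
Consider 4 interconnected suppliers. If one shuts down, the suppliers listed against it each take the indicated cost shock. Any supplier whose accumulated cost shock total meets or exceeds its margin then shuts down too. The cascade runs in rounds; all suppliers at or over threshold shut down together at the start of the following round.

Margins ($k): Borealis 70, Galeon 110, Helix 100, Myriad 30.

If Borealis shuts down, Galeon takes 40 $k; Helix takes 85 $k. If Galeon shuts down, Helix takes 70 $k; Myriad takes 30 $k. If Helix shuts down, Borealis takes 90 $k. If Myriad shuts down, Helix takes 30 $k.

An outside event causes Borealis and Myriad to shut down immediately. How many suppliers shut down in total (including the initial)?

3

Round 1 — Borealis, Myriad shut down (initial).
  Galeon: +40 → 40 < 110
  Helix: +85+30 → 115 ≥ 100
Round 2 — Helix shuts down.
No further shutdowns.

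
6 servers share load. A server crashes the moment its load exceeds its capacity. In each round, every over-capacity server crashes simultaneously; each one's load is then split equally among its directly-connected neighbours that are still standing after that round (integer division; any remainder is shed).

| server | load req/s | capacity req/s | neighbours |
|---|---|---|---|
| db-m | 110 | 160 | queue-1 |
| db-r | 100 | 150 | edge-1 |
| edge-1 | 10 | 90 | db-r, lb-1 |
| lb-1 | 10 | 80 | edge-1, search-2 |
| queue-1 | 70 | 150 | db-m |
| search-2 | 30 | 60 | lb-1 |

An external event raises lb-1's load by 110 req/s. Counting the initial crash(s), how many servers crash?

Round 1 — lb-1 at 120 > 80. lb-1 crashes.
  lb-1 sheds 120 req/s to edge-1, search-2: 60 each.
    edge-1: 10+60 = 70 ≤ 90
    search-2: 30+60 = 90 > 60
Round 2 — search-2 crashes.
  search-2 sheds 90 req/s: no online neighbours, lost.
No further crashes.

2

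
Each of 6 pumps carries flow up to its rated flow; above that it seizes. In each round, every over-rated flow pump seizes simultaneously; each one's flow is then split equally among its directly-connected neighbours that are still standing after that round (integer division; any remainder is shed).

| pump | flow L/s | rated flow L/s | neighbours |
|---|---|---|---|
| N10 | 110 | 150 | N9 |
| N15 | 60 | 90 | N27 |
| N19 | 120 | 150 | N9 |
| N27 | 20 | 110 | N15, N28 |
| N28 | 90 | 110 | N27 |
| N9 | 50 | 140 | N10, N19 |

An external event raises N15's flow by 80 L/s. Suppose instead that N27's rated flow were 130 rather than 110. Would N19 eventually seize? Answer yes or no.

With N27's rated flow at 130:
Round 1 — N15 at 140 > 90. N15 seizes.
  N15 sheds 140 L/s to N27: 140 each.
    N27: 20+140 = 160 > 130
Round 2 — N27 seizes.
  N27 sheds 160 L/s to N28: 160 each.
    N28: 90+160 = 250 > 110
Round 3 — N28 seizes.
  N28 sheds 250 L/s: no online neighbours, lost.
No further seizures.

no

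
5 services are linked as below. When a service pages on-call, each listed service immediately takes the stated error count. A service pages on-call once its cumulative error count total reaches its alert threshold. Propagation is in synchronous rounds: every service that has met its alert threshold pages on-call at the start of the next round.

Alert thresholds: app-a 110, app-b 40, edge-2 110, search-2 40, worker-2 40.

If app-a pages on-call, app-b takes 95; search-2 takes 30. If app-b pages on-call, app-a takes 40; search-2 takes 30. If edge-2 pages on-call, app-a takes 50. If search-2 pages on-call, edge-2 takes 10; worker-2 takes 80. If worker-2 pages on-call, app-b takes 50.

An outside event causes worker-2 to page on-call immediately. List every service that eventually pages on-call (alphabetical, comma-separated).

app-b, worker-2

Round 1 — worker-2 pages on-call (initial).
  app-b: +50 → 50 ≥ 40
Round 2 — app-b pages on-call.
  app-a: +40 → 40 < 110
  search-2: +30 → 30 < 40
No further pages.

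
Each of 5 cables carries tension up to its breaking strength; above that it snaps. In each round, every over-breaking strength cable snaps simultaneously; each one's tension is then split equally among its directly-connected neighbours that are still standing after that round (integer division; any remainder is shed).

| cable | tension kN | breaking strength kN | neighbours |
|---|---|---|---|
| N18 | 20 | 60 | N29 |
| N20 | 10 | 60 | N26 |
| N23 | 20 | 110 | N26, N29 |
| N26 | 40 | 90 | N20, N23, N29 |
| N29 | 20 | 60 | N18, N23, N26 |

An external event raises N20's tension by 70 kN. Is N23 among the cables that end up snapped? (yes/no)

yes

Round 1 — N20 at 80 > 60. N20 snaps.
  N20 sheds 80 kN to N26: 80 each.
    N26: 40+80 = 120 > 90
Round 2 — N26 snaps.
  N26 sheds 120 kN to N23, N29: 60 each.
    N23: 20+60 = 80 ≤ 110
    N29: 20+60 = 80 > 60
Round 3 — N29 snaps.
  N29 sheds 80 kN to N18, N23: 40 each.
    N18: 20+40 = 60 ≤ 60
    N23: 80+40 = 120 > 110
Round 4 — N23 snaps.
  N23 sheds 120 kN: no online neighbours, lost.
No further breaks.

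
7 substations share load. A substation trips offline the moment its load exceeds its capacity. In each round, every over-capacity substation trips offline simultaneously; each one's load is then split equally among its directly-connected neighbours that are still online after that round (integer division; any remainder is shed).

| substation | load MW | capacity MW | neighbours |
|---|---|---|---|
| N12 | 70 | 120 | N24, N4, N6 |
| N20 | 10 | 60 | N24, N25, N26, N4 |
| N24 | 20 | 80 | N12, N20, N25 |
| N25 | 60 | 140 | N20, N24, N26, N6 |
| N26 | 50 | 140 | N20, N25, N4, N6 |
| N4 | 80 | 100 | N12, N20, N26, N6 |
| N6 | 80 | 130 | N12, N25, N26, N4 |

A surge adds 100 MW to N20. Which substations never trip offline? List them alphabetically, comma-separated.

N12, N24, N25, N26, N6

Round 1 — N20 at 110 > 60. N20 trips offline.
  N20 sheds 110 MW to N24, N25, N26, N4: 27 each (2 lost).
    N24: 20+27 = 47 ≤ 80
    N25: 60+27 = 87 ≤ 140
    N26: 50+27 = 77 ≤ 140
    N4: 80+27 = 107 > 100
Round 2 — N4 trips offline.
  N4 sheds 107 MW to N12, N26, N6: 35 each (2 lost).
    N12: 70+35 = 105 ≤ 120
    N26: 77+35 = 112 ≤ 140
    N6: 80+35 = 115 ≤ 130
No further trips.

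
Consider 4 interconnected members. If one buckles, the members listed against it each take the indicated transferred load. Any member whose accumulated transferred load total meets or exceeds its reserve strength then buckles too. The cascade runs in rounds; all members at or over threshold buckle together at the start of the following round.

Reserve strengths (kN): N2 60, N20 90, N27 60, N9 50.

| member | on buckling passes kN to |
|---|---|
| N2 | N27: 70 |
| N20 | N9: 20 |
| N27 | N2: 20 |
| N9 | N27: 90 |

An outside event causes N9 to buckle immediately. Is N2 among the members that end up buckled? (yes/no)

no

Round 1 — N9 buckles (initial).
  N27: +90 → 90 ≥ 60
Round 2 — N27 buckles.
  N2: +20 → 20 < 60
No further bucklings.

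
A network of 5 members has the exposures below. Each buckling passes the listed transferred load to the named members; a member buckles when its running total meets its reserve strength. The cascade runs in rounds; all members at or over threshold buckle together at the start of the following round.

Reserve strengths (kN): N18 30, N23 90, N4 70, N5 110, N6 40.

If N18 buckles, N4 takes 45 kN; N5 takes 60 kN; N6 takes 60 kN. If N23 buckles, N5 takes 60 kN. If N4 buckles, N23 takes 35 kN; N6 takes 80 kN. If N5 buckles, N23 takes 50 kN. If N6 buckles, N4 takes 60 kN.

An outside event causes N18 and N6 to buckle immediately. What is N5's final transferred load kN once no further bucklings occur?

60

Round 1 — N18, N6 buckle (initial).
  N4: +45+60 → 105 ≥ 70
  N5: +60 → 60 < 110
Round 2 — N4 buckles.
  N23: +35 → 35 < 90
No further bucklings.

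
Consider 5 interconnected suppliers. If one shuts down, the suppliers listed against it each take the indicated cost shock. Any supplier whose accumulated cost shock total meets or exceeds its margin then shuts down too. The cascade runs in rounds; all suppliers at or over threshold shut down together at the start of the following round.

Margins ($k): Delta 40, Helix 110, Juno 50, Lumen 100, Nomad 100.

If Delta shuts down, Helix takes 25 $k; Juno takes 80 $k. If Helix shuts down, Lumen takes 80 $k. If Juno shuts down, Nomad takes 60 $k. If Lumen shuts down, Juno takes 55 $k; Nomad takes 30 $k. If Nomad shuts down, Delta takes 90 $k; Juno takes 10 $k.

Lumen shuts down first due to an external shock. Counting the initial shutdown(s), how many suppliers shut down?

2

Round 1 — Lumen shuts down (initial).
  Juno: +55 → 55 ≥ 50
  Nomad: +30 → 30 < 100
Round 2 — Juno shuts down.
  Nomad: +60 → 90 < 100
No further shutdowns.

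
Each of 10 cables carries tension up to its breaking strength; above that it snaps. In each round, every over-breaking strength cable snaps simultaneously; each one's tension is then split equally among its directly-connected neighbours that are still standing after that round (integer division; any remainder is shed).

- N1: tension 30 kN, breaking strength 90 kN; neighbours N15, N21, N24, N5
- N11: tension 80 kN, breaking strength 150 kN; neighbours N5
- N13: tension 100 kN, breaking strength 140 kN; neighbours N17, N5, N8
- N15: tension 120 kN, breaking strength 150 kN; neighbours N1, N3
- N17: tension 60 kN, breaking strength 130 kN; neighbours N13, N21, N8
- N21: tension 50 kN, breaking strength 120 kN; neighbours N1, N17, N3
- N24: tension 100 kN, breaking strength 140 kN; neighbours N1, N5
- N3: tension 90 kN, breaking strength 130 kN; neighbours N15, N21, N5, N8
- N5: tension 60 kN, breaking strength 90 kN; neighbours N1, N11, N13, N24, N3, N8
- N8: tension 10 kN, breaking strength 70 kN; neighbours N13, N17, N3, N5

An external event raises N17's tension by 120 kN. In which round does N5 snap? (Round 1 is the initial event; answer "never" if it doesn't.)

Round 1 — N17 at 180 > 130. N17 snaps.
  N17 sheds 180 kN to N13, N21, N8: 60 each.
    N13: 100+60 = 160 > 140
    N21: 50+60 = 110 ≤ 120
    N8: 10+60 = 70 ≤ 70
Round 2 — N13 snaps.
  N13 sheds 160 kN to N5, N8: 80 each.
    N5: 60+80 = 140 > 90
    N8: 70+80 = 150 > 70
Round 3 — N5, N8 snap.
  N5 sheds 140 kN to N1, N11, N24, N3: 35 each.
    N1: 30+35 = 65 ≤ 90
    N11: 80+35 = 115 ≤ 150
    N24: 100+35 = 135 ≤ 140
    N3: 90+35 = 125 ≤ 130
  N8 sheds 150 kN to N3: 150 each.
    N3: 125+150 = 275 > 130
Round 4 — N3 snaps.
  N3 sheds 275 kN to N15, N21: 137 each (1 lost).
    N15: 120+137 = 257 > 150
    N21: 110+137 = 247 > 120
Round 5 — N15, N21 snap.
  N15 sheds 257 kN to N1: 257 each.
    N1: 65+257 = 322 > 90
  N21 sheds 247 kN to N1: 247 each.
    N1: 322+247 = 569 > 90
Round 6 — N1 snaps.
  N1 sheds 569 kN to N24: 569 each.
    N24: 135+569 = 704 > 140
Round 7 — N24 snaps.
  N24 sheds 704 kN: no online neighbours, lost.
No further breaks.

3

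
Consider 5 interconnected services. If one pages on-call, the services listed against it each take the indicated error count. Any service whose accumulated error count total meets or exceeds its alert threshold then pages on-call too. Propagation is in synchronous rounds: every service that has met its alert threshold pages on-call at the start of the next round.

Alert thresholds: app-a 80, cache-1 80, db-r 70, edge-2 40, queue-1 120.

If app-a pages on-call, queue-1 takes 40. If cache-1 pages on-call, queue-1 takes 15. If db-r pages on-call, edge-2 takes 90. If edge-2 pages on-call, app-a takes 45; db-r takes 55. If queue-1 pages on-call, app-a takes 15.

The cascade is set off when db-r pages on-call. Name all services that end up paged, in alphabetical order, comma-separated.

db-r, edge-2

Round 1 — db-r pages on-call (initial).
  edge-2: +90 → 90 ≥ 40
Round 2 — edge-2 pages on-call.
  app-a: +45 → 45 < 80
No further pages.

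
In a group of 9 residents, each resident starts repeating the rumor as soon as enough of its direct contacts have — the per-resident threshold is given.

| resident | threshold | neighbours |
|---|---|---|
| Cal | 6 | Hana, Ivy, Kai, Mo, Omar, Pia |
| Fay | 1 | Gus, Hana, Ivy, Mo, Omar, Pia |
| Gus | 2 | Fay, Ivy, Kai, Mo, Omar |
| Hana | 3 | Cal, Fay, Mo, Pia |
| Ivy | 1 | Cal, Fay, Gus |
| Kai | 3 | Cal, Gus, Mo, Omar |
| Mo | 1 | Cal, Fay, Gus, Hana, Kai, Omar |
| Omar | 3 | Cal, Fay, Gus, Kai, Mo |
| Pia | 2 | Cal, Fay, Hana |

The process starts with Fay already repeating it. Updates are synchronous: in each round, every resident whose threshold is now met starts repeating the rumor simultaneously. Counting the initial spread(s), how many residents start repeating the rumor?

Round 1 — Fay starts repeating the rumor (initial).
Round 2 — checking thresholds:
  Gus: 1 of 5 neighbours < 2, holds.
  Hana: 1 of 4 neighbours < 3, holds.
  Ivy: 1 of 3 neighbours ≥ 1, starts repeating the rumor.
  Mo: 1 of 6 neighbours ≥ 1, starts repeating the rumor.
  Omar: 1 of 5 neighbours < 3, holds.
  Pia: 1 of 3 neighbours < 2, holds.
Round 3 — checking thresholds:
  Cal: 2 of 6 neighbours < 6, holds.
  Gus: 3 of 5 neighbours ≥ 2, starts repeating the rumor.
  Hana: 2 of 4 neighbours < 3, holds.
  Kai: 1 of 4 neighbours < 3, holds.
  Omar: 2 of 5 neighbours < 3, holds.
  Pia: 1 of 3 neighbours < 2, holds.
Round 4 — checking thresholds:
  Cal: 2 of 6 neighbours < 6, holds.
  Hana: 2 of 4 neighbours < 3, holds.
  Kai: 2 of 4 neighbours < 3, holds.
  Omar: 3 of 5 neighbours ≥ 3, starts repeating the rumor.
  Pia: 1 of 3 neighbours < 2, holds.
Round 5 — checking thresholds:
  Cal: 3 of 6 neighbours < 6, holds.
  Hana: 2 of 4 neighbours < 3, holds.
  Kai: 3 of 4 neighbours ≥ 3, starts repeating the rumor.
  Pia: 1 of 3 neighbours < 2, holds.
Round 6 — no new spreads; cascade stops.

6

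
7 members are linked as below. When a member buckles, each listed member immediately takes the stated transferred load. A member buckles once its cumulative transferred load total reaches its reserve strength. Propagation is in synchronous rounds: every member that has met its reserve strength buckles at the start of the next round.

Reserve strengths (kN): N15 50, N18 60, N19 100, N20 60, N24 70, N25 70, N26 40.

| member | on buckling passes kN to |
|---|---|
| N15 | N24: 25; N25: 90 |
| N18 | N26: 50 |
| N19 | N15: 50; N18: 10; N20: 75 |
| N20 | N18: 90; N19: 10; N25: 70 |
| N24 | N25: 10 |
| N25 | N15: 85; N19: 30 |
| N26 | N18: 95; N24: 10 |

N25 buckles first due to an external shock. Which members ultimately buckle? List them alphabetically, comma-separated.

Round 1 — N25 buckles (initial).
  N15: +85 → 85 ≥ 50
  N19: +30 → 30 < 100
Round 2 — N15 buckles.
  N24: +25 → 25 < 70
No further bucklings.

N15, N25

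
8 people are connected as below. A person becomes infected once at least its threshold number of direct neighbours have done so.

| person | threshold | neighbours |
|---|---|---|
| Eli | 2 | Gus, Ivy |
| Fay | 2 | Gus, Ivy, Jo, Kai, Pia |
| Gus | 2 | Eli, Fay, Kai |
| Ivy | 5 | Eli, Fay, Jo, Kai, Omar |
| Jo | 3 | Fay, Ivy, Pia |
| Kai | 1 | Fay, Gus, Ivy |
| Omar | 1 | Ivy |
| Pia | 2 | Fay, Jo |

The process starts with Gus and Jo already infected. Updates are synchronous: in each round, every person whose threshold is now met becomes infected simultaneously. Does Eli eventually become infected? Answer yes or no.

no

Round 1 — Gus, Jo become infected (initial).
Round 2 — checking thresholds:
  Eli: 1 of 2 neighbours < 2, not yet.
  Fay: 2 of 5 neighbours ≥ 2, becomes infected.
  Ivy: 1 of 5 neighbours < 5, not yet.
  Kai: 1 of 3 neighbours ≥ 1, becomes infected.
  Pia: 1 of 2 neighbours < 2, not yet.
Round 3 — checking thresholds:
  Eli: 1 of 2 neighbours < 2, not yet.
  Ivy: 3 of 5 neighbours < 5, not yet.
  Pia: 2 of 2 neighbours ≥ 2, becomes infected.
Round 4 — no new infections; cascade stops.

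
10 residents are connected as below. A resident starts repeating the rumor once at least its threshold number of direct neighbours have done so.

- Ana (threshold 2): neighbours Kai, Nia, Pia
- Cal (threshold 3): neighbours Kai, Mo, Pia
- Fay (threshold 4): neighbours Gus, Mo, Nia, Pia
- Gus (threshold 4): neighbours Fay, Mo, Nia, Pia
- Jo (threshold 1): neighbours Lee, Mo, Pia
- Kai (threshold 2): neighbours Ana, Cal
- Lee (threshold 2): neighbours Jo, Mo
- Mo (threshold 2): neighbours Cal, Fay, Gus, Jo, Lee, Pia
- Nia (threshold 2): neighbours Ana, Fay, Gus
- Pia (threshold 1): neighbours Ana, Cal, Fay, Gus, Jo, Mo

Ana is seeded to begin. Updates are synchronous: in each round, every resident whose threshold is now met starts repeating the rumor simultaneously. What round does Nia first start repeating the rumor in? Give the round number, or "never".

Round 1 — Ana starts repeating the rumor (initial).
Round 2 — checking thresholds:
  Kai: 1 of 2 neighbours < 2, holds.
  Nia: 1 of 3 neighbours < 2, holds.
  Pia: 1 of 6 neighbours ≥ 1, starts repeating the rumor.
Round 3 — checking thresholds:
  Cal: 1 of 3 neighbours < 3, holds.
  Fay: 1 of 4 neighbours < 4, holds.
  Gus: 1 of 4 neighbours < 4, holds.
  Jo: 1 of 3 neighbours ≥ 1, starts repeating the rumor.
  Kai: 1 of 2 neighbours < 2, holds.
  Mo: 1 of 6 neighbours < 2, holds.
  Nia: 1 of 3 neighbours < 2, holds.
Round 4 — checking thresholds:
  Cal: 1 of 3 neighbours < 3, holds.
  Fay: 1 of 4 neighbours < 4, holds.
  Gus: 1 of 4 neighbours < 4, holds.
  Kai: 1 of 2 neighbours < 2, holds.
  Lee: 1 of 2 neighbours < 2, holds.
  Mo: 2 of 6 neighbours ≥ 2, starts repeating the rumor.
  Nia: 1 of 3 neighbours < 2, holds.
Round 5 — checking thresholds:
  Cal: 2 of 3 neighbours < 3, holds.
  Fay: 2 of 4 neighbours < 4, holds.
  Gus: 2 of 4 neighbours < 4, holds.
  Kai: 1 of 2 neighbours < 2, holds.
  Lee: 2 of 2 neighbours ≥ 2, starts repeating the rumor.
  Nia: 1 of 3 neighbours < 2, holds.
Round 6 — no new spreads; cascade stops.

never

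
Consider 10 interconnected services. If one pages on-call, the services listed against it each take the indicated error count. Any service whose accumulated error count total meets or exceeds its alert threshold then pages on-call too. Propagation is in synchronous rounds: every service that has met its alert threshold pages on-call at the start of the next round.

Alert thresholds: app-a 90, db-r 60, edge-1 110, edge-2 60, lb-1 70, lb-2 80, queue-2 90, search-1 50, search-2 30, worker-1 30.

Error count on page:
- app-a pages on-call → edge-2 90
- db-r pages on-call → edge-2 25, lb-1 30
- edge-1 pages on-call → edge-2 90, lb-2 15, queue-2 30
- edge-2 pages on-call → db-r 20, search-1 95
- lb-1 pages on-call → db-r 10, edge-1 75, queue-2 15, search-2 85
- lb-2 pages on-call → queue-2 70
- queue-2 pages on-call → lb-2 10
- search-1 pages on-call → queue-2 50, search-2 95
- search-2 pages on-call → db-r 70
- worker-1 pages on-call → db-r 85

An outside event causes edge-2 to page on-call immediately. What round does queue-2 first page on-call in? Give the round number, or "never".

never

Round 1 — edge-2 pages on-call (initial).
  db-r: +20 → 20 < 60
  search-1: +95 → 95 ≥ 50
Round 2 — search-1 pages on-call.
  queue-2: +50 → 50 < 90
  search-2: +95 → 95 ≥ 30
Round 3 — search-2 pages on-call.
  db-r: +70 → 90 ≥ 60
Round 4 — db-r pages on-call.
  lb-1: +30 → 30 < 70
No further pages.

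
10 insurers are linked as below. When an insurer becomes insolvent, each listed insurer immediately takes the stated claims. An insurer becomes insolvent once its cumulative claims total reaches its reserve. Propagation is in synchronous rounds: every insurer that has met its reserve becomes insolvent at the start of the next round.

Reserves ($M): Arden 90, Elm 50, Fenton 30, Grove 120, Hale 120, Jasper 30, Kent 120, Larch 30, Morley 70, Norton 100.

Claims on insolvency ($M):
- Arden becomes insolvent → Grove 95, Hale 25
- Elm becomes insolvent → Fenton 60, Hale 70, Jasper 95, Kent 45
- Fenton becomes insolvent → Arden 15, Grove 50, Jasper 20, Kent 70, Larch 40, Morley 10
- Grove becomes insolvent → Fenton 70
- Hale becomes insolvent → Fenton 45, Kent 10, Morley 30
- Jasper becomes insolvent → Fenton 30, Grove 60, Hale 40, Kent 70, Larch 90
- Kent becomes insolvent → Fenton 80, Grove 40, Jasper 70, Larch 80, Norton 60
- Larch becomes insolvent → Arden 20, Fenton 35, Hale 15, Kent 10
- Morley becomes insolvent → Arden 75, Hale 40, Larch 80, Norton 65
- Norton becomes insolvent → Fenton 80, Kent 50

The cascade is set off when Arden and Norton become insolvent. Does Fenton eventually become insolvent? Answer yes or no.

yes

Round 1 — Arden, Norton become insolvent (initial).
  Fenton: +80 → 80 ≥ 30
  Grove: +95 → 95 < 120
  Hale: +25 → 25 < 120
  Kent: +50 → 50 < 120
Round 2 — Fenton becomes insolvent.
  Grove: +50 → 145 ≥ 120
  Jasper: +20 → 20 < 30
  Kent: +70 → 120 ≥ 120
  Larch: +40 → 40 ≥ 30
  Morley: +10 → 10 < 70
Round 3 — Grove, Kent, Larch become insolvent.
  Hale: +15 → 40 < 120
  Jasper: +70 → 90 ≥ 30
Round 4 — Jasper becomes insolvent.
  Hale: +40 → 80 < 120
No further insolvencies.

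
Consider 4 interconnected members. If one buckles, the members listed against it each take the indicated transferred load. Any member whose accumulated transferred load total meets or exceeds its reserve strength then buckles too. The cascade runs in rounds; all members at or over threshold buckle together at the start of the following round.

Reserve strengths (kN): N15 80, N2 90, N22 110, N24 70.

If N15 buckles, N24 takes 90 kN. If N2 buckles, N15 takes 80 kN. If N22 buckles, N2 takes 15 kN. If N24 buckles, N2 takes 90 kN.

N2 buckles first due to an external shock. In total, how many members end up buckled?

Round 1 — N2 buckles (initial).
  N15: +80 → 80 ≥ 80
Round 2 — N15 buckles.
  N24: +90 → 90 ≥ 70
Round 3 — N24 buckles.
No further bucklings.

3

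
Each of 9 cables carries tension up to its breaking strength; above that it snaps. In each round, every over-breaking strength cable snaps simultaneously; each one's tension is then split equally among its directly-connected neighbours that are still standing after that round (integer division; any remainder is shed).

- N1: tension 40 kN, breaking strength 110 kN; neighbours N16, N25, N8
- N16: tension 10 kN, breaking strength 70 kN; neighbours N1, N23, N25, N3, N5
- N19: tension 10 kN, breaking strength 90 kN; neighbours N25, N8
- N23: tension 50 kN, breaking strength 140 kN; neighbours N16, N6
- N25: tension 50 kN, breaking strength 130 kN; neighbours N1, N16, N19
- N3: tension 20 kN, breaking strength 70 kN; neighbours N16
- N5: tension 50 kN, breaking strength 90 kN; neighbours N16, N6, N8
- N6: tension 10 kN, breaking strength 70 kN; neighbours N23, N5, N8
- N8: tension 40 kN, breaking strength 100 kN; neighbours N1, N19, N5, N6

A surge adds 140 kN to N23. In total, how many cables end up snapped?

Round 1 — N23 at 190 > 140. N23 snaps.
  N23 sheds 190 kN to N16, N6: 95 each.
    N16: 10+95 = 105 > 70
    N6: 10+95 = 105 > 70
Round 2 — N16, N6 snap.
  N16 sheds 105 kN to N1, N25, N3, N5: 26 each (1 lost).
    N1: 40+26 = 66 ≤ 110
    N25: 50+26 = 76 ≤ 130
    N3: 20+26 = 46 ≤ 70
    N5: 50+26 = 76 ≤ 90
  N6 sheds 105 kN to N5, N8: 52 each (1 lost).
    N5: 76+52 = 128 > 90
    N8: 40+52 = 92 ≤ 100
Round 3 — N5 snaps.
  N5 sheds 128 kN to N8: 128 each.
    N8: 92+128 = 220 > 100
Round 4 — N8 snaps.
  N8 sheds 220 kN to N1, N19: 110 each.
    N1: 66+110 = 176 > 110
    N19: 10+110 = 120 > 90
Round 5 — N1, N19 snap.
  N1 sheds 176 kN to N25: 176 each.
    N25: 76+176 = 252 > 130
  N19 sheds 120 kN to N25: 120 each.
    N25: 252+120 = 372 > 130
Round 6 — N25 snaps.
  N25 sheds 372 kN: no online neighbours, lost.
No further breaks.

8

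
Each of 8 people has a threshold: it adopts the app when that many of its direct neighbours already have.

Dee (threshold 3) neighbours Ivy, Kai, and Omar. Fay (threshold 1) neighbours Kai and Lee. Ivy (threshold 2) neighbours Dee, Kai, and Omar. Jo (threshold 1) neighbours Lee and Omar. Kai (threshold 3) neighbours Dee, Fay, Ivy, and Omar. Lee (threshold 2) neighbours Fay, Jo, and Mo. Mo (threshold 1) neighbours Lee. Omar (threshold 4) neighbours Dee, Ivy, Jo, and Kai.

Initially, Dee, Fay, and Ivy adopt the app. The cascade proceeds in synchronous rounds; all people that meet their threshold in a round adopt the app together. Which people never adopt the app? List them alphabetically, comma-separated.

Round 1 — Dee, Fay, Ivy adopt the app (initial).
Round 2 — checking thresholds:
  Kai: 3 of 4 neighbours ≥ 3, adopts the app.
  Lee: 1 of 3 neighbours < 2, below threshold.
  Omar: 2 of 4 neighbours < 4, below threshold.
Round 3 — no new adoptions; cascade stops.

Jo, Lee, Mo, Omar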